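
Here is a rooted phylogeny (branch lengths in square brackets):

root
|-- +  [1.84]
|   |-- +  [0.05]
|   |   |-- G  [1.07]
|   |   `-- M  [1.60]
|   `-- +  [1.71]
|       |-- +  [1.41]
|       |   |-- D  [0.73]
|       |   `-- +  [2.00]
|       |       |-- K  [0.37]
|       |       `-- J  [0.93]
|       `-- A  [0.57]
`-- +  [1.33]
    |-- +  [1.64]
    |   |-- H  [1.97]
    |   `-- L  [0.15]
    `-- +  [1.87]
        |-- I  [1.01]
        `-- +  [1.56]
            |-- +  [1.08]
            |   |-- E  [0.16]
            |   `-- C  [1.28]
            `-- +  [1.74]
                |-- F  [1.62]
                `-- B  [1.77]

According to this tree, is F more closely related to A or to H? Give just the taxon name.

The MRCA of F and H subtends ((H,L),(I,((E,C),(F,B)))) (7 taxa).
The MRCA of F and A is the root, subtending the entire tree (13 taxa).
The first is nested inside the second, so F shares a more recent common ancestor with H.

H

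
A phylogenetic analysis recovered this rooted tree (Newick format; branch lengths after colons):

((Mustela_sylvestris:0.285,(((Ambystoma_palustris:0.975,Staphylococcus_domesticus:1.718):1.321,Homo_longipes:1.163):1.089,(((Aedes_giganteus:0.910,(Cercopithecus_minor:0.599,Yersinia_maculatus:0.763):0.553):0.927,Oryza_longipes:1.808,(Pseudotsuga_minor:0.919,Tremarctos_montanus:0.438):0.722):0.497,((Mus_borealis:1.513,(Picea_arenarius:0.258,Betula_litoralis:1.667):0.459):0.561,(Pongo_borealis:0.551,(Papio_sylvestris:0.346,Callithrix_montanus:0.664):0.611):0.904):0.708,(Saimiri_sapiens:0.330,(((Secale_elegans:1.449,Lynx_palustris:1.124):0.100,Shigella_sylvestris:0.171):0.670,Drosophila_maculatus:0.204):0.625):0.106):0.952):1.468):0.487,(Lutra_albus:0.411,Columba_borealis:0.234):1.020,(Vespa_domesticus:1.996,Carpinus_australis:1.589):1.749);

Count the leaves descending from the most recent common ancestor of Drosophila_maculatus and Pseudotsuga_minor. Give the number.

The MRCA of Drosophila_maculatus and Pseudotsuga_minor is the node subtending (((Aedes_giganteus,(Cercopithecus_minor,Yersinia_maculatus)),Oryza_longipes,(Pseudotsuga_minor,Tremarctos_montanus)),((Mus_borealis,(Picea_arenarius,Betula_litoralis)),(Pongo_borealis,(Papio_sylvestris,Callithrix_montanus))),(Saimiri_sapiens,(((Secale_elegans,Lynx_palustris),Shigella_sylvestris),Drosophila_maculatus))).
That clade contains 17 terminal taxa: Aedes_giganteus, Betula_litoralis, Callithrix_montanus, Cercopithecus_minor, Drosophila_maculatus, Lynx_palustris, Mus_borealis, Oryza_longipes, Papio_sylvestris, Picea_arenarius, Pongo_borealis, Pseudotsuga_minor, Saimiri_sapiens, Secale_elegans, Shigella_sylvestris, Tremarctos_montanus, Yersinia_maculatus.

17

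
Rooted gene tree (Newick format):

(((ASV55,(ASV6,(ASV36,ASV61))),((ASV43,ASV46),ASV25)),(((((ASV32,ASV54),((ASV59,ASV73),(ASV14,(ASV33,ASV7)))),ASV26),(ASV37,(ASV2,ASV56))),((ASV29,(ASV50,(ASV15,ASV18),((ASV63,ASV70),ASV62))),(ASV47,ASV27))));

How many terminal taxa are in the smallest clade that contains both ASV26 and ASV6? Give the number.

The MRCA of ASV26 and ASV6 is the root, so the clade is the entire tree.
That clade contains 27 terminal taxa: ASV14, ASV15, ASV18, ASV2, ASV25, ASV26, ASV27, ASV29, ASV32, ASV33, ASV36, ASV37, ASV43, ASV46, ASV47, ASV50, ASV54, ASV55, ASV56, ASV59, ASV6, ASV61, ASV62, ASV63, ASV7, ASV70, ASV73.

27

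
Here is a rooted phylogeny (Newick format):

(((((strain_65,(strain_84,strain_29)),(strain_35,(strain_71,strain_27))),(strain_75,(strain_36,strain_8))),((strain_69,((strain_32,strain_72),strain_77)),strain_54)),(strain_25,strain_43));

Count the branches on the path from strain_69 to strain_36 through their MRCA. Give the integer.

7

The MRCA of strain_69 and strain_36 is the node subtending ((((strain_65,(strain_84,strain_29)),(strain_35,(strain_71,strain_27))),(strain_75,(strain_36,strain_8))),((strain_69,((strain_32,strain_72),strain_77)),strain_54)).
From strain_69 up to that node: 3 branches. From strain_36 up to the same node: 4 branches. Total: 3 + 4 = 7.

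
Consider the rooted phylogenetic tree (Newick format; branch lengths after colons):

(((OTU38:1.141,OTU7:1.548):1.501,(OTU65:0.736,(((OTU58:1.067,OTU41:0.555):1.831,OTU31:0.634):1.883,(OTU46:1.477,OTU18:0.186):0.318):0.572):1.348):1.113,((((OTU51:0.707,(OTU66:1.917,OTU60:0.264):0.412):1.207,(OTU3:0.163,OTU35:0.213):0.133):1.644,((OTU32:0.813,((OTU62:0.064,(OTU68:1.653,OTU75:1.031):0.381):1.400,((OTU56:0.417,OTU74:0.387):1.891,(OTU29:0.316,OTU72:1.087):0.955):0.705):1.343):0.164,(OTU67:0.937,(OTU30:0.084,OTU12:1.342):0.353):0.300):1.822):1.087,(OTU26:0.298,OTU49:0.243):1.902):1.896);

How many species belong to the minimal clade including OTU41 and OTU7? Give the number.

8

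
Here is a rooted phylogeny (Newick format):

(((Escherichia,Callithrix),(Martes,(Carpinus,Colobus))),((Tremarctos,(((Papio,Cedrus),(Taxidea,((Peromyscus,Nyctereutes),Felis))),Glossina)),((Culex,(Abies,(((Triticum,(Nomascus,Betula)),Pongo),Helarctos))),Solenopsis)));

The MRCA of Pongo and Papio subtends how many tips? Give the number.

16

The MRCA of Pongo and Papio is the node subtending ((Tremarctos,(((Papio,Cedrus),(Taxidea,((Peromyscus,Nyctereutes),Felis))),Glossina)),((Culex,(Abies,(((Triticum,(Nomascus,Betula)),Pongo),Helarctos))),Solenopsis)).
That clade contains 16 terminal taxa: Abies, Betula, Cedrus, Culex, Felis, Glossina, Helarctos, Nomascus, Nyctereutes, Papio, Peromyscus, Pongo, Solenopsis, Taxidea, Tremarctos, Triticum.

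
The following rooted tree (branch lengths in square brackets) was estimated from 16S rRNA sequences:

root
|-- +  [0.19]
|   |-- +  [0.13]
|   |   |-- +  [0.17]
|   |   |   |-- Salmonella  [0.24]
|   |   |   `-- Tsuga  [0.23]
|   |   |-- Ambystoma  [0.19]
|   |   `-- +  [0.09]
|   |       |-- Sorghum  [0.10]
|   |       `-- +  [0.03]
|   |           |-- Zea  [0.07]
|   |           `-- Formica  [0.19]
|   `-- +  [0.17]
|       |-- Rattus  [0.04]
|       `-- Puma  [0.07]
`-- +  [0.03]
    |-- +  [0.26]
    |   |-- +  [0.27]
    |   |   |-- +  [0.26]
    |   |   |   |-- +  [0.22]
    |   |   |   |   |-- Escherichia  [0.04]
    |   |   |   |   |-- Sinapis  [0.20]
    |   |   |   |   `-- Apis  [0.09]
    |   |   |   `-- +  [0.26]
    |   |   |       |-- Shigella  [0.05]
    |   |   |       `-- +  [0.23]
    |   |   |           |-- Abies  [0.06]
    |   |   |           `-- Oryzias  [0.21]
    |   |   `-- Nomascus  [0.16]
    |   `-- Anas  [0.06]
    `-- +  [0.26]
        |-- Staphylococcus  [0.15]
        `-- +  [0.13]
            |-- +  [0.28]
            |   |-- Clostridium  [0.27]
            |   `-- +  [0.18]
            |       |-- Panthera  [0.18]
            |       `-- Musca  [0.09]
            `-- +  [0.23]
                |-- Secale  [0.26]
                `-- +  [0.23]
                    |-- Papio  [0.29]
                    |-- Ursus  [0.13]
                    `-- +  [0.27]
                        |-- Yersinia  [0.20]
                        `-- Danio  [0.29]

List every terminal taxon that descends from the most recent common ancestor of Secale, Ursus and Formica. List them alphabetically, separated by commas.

Tracing Secale: it sits inside (Secale,(Papio,Ursus,(Yersinia,Danio))).
Tracing Ursus: it sits inside (Papio,Ursus,(Yersinia,Danio)).
Tracing Formica: it sits inside (Zea,Formica).
The smallest clade enclosing all 3 is the whole tree (their MRCA is the root), so the answer is all 25 tips in alphabetical order.

Abies, Ambystoma, Anas, Apis, Clostridium, Danio, Escherichia, Formica, Musca, Nomascus, Oryzias, Panthera, Papio, Puma, Rattus, Salmonella, Secale, Shigella, Sinapis, Sorghum, Staphylococcus, Tsuga, Ursus, Yersinia, Zea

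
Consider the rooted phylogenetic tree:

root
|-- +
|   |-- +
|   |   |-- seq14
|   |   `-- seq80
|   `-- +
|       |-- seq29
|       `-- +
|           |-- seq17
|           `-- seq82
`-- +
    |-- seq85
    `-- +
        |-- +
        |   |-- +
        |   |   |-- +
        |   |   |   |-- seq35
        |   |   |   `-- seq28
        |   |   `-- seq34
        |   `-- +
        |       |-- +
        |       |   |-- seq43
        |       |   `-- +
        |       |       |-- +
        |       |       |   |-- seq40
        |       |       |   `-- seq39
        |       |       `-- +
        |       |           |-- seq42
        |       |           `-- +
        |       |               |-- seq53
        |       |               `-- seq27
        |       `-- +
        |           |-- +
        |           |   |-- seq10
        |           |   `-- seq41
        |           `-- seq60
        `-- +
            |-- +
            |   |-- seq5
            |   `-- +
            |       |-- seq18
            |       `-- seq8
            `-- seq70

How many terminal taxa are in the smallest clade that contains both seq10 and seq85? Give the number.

The MRCA of seq10 and seq85 is the node subtending (seq85,((((seq35,seq28),seq34),((seq43,((seq40,seq39),(seq42,(seq53,seq27)))),((seq10,seq41),seq60))),((seq5,(seq18,seq8)),seq70))).
That clade contains 17 terminal taxa: seq10, seq18, seq27, seq28, seq34, seq35, seq39, seq40, seq41, seq42, seq43, seq5, seq53, seq60, seq70, seq8, seq85.

17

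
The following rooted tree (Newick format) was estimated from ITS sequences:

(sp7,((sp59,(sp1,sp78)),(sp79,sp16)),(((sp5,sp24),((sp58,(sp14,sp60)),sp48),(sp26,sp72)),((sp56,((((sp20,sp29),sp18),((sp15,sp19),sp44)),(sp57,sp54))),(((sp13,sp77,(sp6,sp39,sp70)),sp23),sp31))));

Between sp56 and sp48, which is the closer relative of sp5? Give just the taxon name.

sp48

The MRCA of sp5 and sp48 subtends ((sp5,sp24),((sp58,(sp14,sp60)),sp48),(sp26,sp72)) (8 taxa).
The MRCA of sp5 and sp56 subtends (((sp5,sp24),((sp58,(sp14,sp60)),sp48),(sp26,sp72)),((sp56,((((sp20,sp29),sp18),((sp15,sp19),sp44)),(sp57,sp54))),(((sp13,sp77,(sp6,sp39,sp70)),sp23),sp31))) (24 taxa).
The first is nested inside the second, so sp5 shares a more recent common ancestor with sp48.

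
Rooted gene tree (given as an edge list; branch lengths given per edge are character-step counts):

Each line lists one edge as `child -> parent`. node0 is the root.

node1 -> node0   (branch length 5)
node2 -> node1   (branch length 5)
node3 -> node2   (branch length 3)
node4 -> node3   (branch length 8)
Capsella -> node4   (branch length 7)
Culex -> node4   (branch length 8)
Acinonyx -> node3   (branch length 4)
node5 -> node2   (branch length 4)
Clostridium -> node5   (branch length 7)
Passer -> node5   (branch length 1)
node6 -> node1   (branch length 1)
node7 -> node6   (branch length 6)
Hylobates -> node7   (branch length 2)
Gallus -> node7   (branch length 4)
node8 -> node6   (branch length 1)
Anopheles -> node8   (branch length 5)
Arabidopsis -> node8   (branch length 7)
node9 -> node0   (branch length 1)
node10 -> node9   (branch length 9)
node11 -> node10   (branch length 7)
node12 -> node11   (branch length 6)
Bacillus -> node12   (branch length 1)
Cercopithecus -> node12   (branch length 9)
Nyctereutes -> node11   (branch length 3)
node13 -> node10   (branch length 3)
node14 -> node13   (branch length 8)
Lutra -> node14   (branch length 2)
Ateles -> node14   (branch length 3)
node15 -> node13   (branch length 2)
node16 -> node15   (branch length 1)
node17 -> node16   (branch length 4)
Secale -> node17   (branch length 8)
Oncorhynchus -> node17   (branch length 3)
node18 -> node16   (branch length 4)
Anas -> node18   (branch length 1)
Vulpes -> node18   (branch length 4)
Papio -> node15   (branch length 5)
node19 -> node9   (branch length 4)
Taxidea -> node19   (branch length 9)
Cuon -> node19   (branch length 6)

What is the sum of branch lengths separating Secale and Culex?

57

The path runs Secale → … → MRCA → … → Culex; the MRCA is the root of the tree.
Branch lengths along that path: 8 + 4 + 1 + 2 + 3 + 9 + 1 + 5 + 5 + 3 + 8 + 8 = 57.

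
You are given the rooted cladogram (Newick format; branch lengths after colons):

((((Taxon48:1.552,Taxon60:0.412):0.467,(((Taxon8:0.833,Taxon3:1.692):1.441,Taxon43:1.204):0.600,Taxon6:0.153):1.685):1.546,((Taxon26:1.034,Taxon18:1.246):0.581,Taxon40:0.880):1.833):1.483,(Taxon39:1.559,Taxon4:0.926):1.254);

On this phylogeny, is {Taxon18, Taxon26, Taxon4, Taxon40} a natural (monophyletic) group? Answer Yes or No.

No

The MRCA of the listed taxa is the root, so the smallest clade containing them is the whole tree.
That clade also contains Taxon3, Taxon39, Taxon43, Taxon48, Taxon6, Taxon60, Taxon8, which are not in the proposed group, so the group is not monophyletic.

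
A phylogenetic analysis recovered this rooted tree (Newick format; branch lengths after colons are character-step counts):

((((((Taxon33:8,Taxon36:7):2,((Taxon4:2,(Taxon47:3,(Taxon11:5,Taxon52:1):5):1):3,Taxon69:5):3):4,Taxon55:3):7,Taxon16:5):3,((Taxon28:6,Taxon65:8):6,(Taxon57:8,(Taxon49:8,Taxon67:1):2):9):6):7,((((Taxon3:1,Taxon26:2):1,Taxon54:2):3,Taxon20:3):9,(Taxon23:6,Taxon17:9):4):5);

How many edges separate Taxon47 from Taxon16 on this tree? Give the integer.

The MRCA of Taxon47 and Taxon16 is the node subtending ((((Taxon33,Taxon36),((Taxon4,(Taxon47,(Taxon11,Taxon52))),Taxon69)),Taxon55),Taxon16).
From Taxon47 up to that node: 6 branches. From Taxon16 up to the same node: 1 branch. Total: 6 + 1 = 7.

7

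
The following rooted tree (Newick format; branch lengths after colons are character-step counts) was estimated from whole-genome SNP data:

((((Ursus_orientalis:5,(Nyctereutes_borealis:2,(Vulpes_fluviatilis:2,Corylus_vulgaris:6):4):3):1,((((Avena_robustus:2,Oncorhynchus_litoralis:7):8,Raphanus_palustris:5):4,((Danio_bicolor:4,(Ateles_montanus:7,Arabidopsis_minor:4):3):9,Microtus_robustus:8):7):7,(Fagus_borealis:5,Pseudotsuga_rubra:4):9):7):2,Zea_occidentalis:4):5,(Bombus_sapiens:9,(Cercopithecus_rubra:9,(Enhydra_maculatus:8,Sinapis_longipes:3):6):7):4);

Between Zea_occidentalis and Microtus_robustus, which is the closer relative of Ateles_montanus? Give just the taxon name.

The MRCA of Ateles_montanus and Microtus_robustus subtends ((Danio_bicolor,(Ateles_montanus,Arabidopsis_minor)),Microtus_robustus) (4 taxa).
The MRCA of Ateles_montanus and Zea_occidentalis subtends (((Ursus_orientalis,(Nyctereutes_borealis,(Vulpes_fluviatilis,Corylus_vulgaris))),((((Avena_robustus,Oncorhynchus_litoralis),Raphanus_palustris),((Danio_bicolor,(Ateles_montanus,Arabidopsis_minor)),Microtus_robustus)),(Fagus_borealis,Pseudotsuga_rubra))),Zea_occidentalis) (14 taxa).
The first is nested inside the second, so Ateles_montanus shares a more recent common ancestor with Microtus_robustus.

Microtus_robustus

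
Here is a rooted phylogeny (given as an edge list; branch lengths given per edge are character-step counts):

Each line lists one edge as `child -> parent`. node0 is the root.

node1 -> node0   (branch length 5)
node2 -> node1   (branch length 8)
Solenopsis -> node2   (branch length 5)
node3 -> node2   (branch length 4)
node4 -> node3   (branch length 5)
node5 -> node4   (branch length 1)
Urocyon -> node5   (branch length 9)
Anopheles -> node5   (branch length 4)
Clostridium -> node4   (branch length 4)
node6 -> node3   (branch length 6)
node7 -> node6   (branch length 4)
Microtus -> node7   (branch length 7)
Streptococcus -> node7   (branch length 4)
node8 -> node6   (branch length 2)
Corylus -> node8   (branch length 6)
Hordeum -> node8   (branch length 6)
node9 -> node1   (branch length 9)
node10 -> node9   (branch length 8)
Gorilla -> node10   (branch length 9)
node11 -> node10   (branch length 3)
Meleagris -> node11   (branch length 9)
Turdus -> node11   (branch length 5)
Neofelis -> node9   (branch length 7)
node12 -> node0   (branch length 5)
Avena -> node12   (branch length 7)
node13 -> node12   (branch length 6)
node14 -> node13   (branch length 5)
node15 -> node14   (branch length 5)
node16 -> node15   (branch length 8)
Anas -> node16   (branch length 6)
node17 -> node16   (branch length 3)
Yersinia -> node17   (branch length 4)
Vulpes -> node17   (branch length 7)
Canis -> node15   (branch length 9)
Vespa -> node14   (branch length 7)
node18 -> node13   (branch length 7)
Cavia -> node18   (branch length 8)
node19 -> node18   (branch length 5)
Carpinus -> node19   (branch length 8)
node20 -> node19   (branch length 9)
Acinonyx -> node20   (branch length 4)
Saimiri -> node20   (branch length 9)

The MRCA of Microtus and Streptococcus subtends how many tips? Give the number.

The MRCA of Microtus and Streptococcus is the node subtending (Microtus,Streptococcus).
That clade contains 2 terminal taxa: Microtus, Streptococcus.

2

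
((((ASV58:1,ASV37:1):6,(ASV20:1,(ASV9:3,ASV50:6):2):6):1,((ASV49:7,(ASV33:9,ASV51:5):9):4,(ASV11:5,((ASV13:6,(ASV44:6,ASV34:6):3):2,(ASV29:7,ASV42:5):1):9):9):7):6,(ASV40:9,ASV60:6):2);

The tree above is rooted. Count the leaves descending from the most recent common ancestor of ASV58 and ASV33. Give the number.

The MRCA of ASV58 and ASV33 is the node subtending (((ASV58,ASV37),(ASV20,(ASV9,ASV50))),((ASV49,(ASV33,ASV51)),(ASV11,((ASV13,(ASV44,ASV34)),(ASV29,ASV42))))).
That clade contains 14 terminal taxa: ASV11, ASV13, ASV20, ASV29, ASV33, ASV34, ASV37, ASV42, ASV44, ASV49, ASV50, ASV51, ASV58, ASV9.

14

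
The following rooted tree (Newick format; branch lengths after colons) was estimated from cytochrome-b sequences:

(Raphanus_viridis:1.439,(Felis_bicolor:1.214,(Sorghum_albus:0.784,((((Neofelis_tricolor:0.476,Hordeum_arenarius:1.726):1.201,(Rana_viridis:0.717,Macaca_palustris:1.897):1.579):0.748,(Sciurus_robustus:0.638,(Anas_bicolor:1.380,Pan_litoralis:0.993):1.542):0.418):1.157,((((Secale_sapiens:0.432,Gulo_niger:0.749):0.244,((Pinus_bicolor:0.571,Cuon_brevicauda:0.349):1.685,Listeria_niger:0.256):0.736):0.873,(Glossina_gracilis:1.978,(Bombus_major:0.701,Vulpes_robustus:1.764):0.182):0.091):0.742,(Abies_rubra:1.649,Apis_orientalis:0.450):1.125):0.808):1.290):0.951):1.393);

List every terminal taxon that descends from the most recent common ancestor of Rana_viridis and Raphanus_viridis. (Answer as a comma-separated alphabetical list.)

Abies_rubra, Anas_bicolor, Apis_orientalis, Bombus_major, Cuon_brevicauda, Felis_bicolor, Glossina_gracilis, Gulo_niger, Hordeum_arenarius, Listeria_niger, Macaca_palustris, Neofelis_tricolor, Pan_litoralis, Pinus_bicolor, Rana_viridis, Raphanus_viridis, Sciurus_robustus, Secale_sapiens, Sorghum_albus, Vulpes_robustus

Tracing Rana_viridis: it sits inside (Rana_viridis,Macaca_palustris).
Tracing Raphanus_viridis: it attaches directly to the root.
The smallest clade enclosing both is the whole tree (their MRCA is the root), so the answer is all 20 tips in alphabetical order.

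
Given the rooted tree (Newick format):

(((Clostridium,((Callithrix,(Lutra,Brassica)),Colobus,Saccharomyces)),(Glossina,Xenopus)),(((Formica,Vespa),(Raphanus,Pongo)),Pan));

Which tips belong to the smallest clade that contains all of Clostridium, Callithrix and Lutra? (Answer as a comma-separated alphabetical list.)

Brassica, Callithrix, Clostridium, Colobus, Lutra, Saccharomyces

Tracing Clostridium: it sits inside (Clostridium,((Callithrix,(Lutra,Brassica)),Colobus,Saccharomyces)).
Tracing Callithrix: it sits inside (Callithrix,(Lutra,Brassica)).
Tracing Lutra: it sits inside (Lutra,Brassica).
The smallest clade enclosing all 3 is (Clostridium,((Callithrix,(Lutra,Brassica)),Colobus,Saccharomyces)); the answer is its 6 terminal taxa in alphabetical order.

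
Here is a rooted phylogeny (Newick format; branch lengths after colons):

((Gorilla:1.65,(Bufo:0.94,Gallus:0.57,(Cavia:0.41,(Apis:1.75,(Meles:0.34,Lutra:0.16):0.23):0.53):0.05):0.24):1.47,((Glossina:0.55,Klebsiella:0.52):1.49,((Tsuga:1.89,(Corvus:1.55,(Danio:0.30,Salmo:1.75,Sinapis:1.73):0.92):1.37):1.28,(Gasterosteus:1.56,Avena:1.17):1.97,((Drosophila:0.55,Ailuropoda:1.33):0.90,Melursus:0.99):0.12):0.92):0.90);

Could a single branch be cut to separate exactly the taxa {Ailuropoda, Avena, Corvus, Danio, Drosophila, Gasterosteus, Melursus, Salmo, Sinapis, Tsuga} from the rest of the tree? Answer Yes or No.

Yes

The most recent common ancestor of these taxa subtends ((Tsuga,(Corvus,(Danio,Salmo,Sinapis))),(Gasterosteus,Avena),((Drosophila,Ailuropoda),Melursus)).
That clade has exactly 10 tips — every listed taxon and nothing else — so the group is monophyletic.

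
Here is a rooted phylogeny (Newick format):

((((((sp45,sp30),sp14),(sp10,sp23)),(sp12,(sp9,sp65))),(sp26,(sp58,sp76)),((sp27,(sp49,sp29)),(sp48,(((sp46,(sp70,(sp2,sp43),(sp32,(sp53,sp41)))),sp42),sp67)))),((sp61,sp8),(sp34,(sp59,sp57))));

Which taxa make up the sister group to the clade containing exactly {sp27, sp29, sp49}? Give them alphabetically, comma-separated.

sp2, sp32, sp41, sp42, sp43, sp46, sp48, sp53, sp67, sp70

The clade containing exactly {sp27, sp29, sp49} attaches to the tree at the node subtending ((sp27,(sp49,sp29)),(sp48,(((sp46,(sp70,(sp2,sp43),(sp32,(sp53,sp41)))),sp42),sp67))).
The other lineage descending from that same node — the sister group — is (sp48,(((sp46,(sp70,(sp2,sp43),(sp32,(sp53,sp41)))),sp42),sp67)); its 10 tips in alphabetical order are the answer.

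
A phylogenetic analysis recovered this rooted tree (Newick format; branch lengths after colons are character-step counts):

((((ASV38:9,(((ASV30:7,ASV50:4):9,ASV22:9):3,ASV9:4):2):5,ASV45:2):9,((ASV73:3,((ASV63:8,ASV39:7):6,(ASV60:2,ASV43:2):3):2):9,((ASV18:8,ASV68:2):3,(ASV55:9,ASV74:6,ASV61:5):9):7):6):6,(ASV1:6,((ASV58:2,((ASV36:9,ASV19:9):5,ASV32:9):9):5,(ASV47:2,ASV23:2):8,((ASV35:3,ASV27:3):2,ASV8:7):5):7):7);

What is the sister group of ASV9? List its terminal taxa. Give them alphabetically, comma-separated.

ASV22, ASV30, ASV50

ASV9 attaches to the tree at the node subtending (((ASV30,ASV50),ASV22),ASV9).
The other lineage descending from that same node — the sister group — is ((ASV30,ASV50),ASV22); its 3 tips in alphabetical order are the answer.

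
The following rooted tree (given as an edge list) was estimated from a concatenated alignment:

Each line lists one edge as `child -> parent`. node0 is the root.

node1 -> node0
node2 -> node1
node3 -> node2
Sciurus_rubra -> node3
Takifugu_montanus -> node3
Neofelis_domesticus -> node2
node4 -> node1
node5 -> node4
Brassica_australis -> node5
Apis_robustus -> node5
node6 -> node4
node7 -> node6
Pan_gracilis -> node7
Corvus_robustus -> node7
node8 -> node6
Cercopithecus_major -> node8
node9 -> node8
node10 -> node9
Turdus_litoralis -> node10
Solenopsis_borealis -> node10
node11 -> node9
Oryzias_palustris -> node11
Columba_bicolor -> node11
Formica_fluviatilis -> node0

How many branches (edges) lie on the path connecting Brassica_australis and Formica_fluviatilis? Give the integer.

The MRCA of Brassica_australis and Formica_fluviatilis is the root of the tree.
From Brassica_australis up to that node: 4 branches. From Formica_fluviatilis up to the same node: 1 branch. Total: 4 + 1 = 5.

5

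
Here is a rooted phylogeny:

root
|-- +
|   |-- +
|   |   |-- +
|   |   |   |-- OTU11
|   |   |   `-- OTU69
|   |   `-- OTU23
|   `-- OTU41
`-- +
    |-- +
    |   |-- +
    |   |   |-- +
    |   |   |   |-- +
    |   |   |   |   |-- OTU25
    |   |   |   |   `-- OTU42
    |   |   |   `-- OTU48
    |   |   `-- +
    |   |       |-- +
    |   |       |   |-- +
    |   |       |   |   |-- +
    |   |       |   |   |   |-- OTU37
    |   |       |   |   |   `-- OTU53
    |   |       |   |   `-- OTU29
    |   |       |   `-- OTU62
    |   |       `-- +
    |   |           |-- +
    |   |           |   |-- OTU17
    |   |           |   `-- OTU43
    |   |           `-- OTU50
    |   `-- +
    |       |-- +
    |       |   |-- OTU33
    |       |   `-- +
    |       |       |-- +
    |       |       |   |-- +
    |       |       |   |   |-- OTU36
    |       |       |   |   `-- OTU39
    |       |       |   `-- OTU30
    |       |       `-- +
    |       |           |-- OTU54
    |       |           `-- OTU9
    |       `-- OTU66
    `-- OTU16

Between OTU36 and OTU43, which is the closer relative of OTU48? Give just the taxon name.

OTU43

The MRCA of OTU48 and OTU43 subtends (((OTU25,OTU42),OTU48),((((OTU37,OTU53),OTU29),OTU62),((OTU17,OTU43),OTU50))) (10 taxa).
The MRCA of OTU48 and OTU36 subtends ((((OTU25,OTU42),OTU48),((((OTU37,OTU53),OTU29),OTU62),((OTU17,OTU43),OTU50))),((OTU33,(((OTU36,OTU39),OTU30),(OTU54,OTU9))),OTU66)) (17 taxa).
The first is nested inside the second, so OTU48 shares a more recent common ancestor with OTU43.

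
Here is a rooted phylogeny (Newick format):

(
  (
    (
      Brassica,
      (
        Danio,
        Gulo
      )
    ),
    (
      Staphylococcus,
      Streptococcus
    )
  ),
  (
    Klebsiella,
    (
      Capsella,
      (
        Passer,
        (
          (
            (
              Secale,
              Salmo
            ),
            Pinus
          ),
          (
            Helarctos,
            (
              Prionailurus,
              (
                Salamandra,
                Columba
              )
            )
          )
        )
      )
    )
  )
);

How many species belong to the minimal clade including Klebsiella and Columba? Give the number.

10

The MRCA of Klebsiella and Columba is the node subtending (Klebsiella,(Capsella,(Passer,(((Secale,Salmo),Pinus),(Helarctos,(Prionailurus,(Salamandra,Columba))))))).
That clade contains 10 terminal taxa: Capsella, Columba, Helarctos, Klebsiella, Passer, Pinus, Prionailurus, Salamandra, Salmo, Secale.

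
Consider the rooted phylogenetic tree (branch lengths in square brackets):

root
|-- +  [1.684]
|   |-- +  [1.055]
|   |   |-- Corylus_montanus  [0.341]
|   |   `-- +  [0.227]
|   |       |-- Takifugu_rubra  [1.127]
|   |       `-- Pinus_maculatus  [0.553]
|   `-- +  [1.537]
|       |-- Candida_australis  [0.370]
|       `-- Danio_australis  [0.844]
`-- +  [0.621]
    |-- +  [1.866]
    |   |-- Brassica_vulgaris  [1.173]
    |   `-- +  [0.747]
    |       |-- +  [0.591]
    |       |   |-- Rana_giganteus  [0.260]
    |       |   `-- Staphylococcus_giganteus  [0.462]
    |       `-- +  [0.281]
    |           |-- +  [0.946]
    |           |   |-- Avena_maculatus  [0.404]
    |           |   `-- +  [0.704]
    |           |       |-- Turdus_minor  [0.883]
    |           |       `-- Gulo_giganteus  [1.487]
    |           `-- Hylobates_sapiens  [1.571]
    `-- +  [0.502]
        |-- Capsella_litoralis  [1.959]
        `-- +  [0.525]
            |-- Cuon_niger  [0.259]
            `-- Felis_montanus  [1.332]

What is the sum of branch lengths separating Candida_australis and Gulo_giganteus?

10.243

The path runs Candida_australis → … → MRCA → … → Gulo_giganteus; the MRCA is the root of the tree.
Branch lengths along that path: 0.370 + 1.537 + 1.684 + 0.621 + 1.866 + 0.747 + 0.281 + 0.946 + 0.704 + 1.487 = 10.243.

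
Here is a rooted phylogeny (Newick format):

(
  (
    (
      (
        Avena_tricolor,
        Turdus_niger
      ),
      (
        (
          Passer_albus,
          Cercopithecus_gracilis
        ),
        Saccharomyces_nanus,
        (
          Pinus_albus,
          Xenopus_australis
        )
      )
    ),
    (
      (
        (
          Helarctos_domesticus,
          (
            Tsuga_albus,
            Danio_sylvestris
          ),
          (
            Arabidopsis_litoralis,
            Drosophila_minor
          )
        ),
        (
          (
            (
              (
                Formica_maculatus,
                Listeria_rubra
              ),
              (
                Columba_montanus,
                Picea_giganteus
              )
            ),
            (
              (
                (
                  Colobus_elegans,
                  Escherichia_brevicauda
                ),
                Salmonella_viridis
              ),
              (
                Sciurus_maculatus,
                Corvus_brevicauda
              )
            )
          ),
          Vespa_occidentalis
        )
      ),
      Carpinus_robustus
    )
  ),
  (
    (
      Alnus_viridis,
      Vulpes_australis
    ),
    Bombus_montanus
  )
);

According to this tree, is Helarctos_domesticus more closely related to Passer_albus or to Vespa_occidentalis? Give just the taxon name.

The MRCA of Helarctos_domesticus and Vespa_occidentalis subtends ((Helarctos_domesticus,(Tsuga_albus,Danio_sylvestris),(Arabidopsis_litoralis,Drosophila_minor)),((((Formica_maculatus,Listeria_rubra),(Columba_montanus,Picea_giganteus)),(((Colobus_elegans,Escherichia_brevicauda),Salmonella_viridis),(Sciurus_maculatus,Corvus_brevicauda))),Vespa_occidentalis)) (15 taxa).
The MRCA of Helarctos_domesticus and Passer_albus subtends (((Avena_tricolor,Turdus_niger),((Passer_albus,Cercopithecus_gracilis),Saccharomyces_nanus,(Pinus_albus,Xenopus_australis))),(((Helarctos_domesticus,(Tsuga_albus,Danio_sylvestris),(Arabidopsis_litoralis,Drosophila_minor)),((((Formica_maculatus,Listeria_rubra),(Columba_montanus,Picea_giganteus)),(((Colobus_elegans,Escherichia_brevicauda),Salmonella_viridis),(Sciurus_maculatus,Corvus_brevicauda))),Vespa_occidentalis)),Carpinus_robustus)) (23 taxa).
The first is nested inside the second, so Helarctos_domesticus shares a more recent common ancestor with Vespa_occidentalis.

Vespa_occidentalis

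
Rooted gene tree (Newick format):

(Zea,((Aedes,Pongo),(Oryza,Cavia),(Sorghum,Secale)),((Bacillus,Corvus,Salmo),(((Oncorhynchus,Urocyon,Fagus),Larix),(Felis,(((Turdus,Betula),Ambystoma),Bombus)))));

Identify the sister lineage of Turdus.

Betula

Turdus attaches to the tree at the node subtending (Turdus,Betula).
The other lineage descending from that same node — the sister group — is the single tip Betula.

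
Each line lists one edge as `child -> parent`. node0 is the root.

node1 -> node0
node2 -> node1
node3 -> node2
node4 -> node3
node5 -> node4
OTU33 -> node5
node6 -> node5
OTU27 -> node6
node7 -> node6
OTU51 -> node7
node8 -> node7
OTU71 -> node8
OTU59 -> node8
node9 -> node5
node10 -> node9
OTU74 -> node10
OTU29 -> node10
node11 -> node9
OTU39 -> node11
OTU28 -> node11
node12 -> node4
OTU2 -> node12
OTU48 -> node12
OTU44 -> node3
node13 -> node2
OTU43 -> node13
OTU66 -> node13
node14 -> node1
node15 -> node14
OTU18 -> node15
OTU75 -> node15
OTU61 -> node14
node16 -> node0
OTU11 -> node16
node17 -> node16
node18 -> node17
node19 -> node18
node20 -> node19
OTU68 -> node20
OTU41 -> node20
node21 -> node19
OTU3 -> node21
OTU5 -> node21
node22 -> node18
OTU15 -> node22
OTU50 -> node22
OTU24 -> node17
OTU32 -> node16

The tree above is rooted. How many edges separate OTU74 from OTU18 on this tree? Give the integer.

10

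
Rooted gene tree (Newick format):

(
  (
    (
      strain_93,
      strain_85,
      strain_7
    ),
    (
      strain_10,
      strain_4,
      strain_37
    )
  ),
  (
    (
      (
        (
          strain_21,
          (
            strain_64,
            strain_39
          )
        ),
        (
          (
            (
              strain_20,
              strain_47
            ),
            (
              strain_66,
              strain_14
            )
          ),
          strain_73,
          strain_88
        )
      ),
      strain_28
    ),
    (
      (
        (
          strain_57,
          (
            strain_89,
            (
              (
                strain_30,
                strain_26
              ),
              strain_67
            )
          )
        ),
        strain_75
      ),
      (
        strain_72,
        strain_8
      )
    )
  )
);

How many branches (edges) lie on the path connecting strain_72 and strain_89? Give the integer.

The MRCA of strain_72 and strain_89 is the node subtending (((strain_57,(strain_89,((strain_30,strain_26),strain_67))),strain_75),(strain_72,strain_8)).
From strain_72 up to that node: 2 branches. From strain_89 up to the same node: 4 branches. Total: 2 + 4 = 6.

6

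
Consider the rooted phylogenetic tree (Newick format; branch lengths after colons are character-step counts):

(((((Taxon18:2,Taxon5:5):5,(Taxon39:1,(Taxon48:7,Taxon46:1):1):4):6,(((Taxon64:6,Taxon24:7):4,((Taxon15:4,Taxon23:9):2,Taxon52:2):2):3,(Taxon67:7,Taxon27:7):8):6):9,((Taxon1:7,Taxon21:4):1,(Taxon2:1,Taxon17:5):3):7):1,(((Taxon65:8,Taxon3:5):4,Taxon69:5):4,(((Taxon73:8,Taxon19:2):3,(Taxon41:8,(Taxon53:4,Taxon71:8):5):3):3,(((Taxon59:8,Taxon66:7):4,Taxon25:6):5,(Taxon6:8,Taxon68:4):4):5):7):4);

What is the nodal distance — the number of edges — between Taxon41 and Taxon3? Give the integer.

The MRCA of Taxon41 and Taxon3 is the node subtending (((Taxon65,Taxon3),Taxon69),(((Taxon73,Taxon19),(Taxon41,(Taxon53,Taxon71))),(((Taxon59,Taxon66),Taxon25),(Taxon6,Taxon68)))).
From Taxon41 up to that node: 4 branches. From Taxon3 up to the same node: 3 branches. Total: 4 + 3 = 7.

7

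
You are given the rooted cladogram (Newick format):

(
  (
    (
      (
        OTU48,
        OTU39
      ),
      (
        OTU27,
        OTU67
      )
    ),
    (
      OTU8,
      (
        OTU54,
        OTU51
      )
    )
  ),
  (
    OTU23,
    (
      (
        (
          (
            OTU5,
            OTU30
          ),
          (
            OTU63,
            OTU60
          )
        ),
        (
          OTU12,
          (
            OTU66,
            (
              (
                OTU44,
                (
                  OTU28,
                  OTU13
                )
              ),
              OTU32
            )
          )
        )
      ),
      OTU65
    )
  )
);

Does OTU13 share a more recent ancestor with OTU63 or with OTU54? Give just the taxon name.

The MRCA of OTU13 and OTU63 subtends (((OTU5,OTU30),(OTU63,OTU60)),(OTU12,(OTU66,((OTU44,(OTU28,OTU13)),OTU32)))) (10 taxa).
The MRCA of OTU13 and OTU54 is the root, subtending the entire tree (19 taxa).
The first is nested inside the second, so OTU13 shares a more recent common ancestor with OTU63.

OTU63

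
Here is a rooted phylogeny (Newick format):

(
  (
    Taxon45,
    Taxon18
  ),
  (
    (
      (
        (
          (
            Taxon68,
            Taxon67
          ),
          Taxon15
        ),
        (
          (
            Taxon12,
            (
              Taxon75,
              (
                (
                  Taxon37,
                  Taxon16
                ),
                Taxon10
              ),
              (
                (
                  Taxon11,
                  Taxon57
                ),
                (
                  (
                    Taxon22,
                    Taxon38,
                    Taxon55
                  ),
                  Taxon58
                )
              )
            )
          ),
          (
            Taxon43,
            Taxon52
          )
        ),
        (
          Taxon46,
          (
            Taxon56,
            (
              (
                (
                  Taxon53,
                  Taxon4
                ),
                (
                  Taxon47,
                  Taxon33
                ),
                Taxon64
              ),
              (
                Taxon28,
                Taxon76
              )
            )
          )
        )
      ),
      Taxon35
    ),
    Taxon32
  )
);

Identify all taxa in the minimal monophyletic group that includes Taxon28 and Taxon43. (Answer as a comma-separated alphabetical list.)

Tracing Taxon28: it sits inside (Taxon28,Taxon76).
Tracing Taxon43: it sits inside (Taxon43,Taxon52).
The smallest clade enclosing both is (((Taxon68,Taxon67),Taxon15),((Taxon12,(Taxon75,((Taxon37,Taxon16),Taxon10),((Taxon11,Taxon57),((Taxon22,Taxon38,Taxon55),Taxon58)))),(Taxon43,Taxon52)),(Taxon46,(Taxon56,(((Taxon53,Taxon4),(Taxon47,Taxon33),Taxon64),(Taxon28,Taxon76))))); the answer is its 25 terminal taxa in alphabetical order.

Taxon10, Taxon11, Taxon12, Taxon15, Taxon16, Taxon22, Taxon28, Taxon33, Taxon37, Taxon38, Taxon4, Taxon43, Taxon46, Taxon47, Taxon52, Taxon53, Taxon55, Taxon56, Taxon57, Taxon58, Taxon64, Taxon67, Taxon68, Taxon75, Taxon76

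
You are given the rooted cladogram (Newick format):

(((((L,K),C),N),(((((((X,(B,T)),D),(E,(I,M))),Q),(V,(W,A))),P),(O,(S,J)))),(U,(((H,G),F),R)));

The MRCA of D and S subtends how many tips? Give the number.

15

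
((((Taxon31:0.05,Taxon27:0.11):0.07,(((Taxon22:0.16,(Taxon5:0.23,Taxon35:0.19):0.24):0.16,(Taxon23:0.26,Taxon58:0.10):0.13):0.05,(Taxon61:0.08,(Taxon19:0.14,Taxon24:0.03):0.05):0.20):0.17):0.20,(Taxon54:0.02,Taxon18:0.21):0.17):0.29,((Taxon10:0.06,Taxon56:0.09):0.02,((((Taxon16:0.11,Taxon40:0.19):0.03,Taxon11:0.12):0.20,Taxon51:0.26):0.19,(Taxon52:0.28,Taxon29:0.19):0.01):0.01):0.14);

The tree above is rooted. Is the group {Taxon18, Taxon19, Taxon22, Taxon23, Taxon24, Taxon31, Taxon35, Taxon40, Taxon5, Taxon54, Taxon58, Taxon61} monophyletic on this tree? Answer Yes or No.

No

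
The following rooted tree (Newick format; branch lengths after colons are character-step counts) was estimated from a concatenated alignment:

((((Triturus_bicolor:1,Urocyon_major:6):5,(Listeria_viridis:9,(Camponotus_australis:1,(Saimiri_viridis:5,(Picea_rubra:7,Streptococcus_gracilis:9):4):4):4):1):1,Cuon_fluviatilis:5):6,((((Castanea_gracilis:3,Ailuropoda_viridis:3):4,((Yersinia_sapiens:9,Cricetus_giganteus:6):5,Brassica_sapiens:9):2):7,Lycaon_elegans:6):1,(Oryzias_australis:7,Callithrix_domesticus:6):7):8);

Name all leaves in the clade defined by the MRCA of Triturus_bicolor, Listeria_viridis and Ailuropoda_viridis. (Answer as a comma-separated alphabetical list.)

Ailuropoda_viridis, Brassica_sapiens, Callithrix_domesticus, Camponotus_australis, Castanea_gracilis, Cricetus_giganteus, Cuon_fluviatilis, Listeria_viridis, Lycaon_elegans, Oryzias_australis, Picea_rubra, Saimiri_viridis, Streptococcus_gracilis, Triturus_bicolor, Urocyon_major, Yersinia_sapiens

Tracing Triturus_bicolor: it sits inside (Triturus_bicolor,Urocyon_major).
Tracing Listeria_viridis: it sits inside (Listeria_viridis,(Camponotus_australis,(Saimiri_viridis,(Picea_rubra,Streptococcus_gracilis)))).
Tracing Ailuropoda_viridis: it sits inside (Castanea_gracilis,Ailuropoda_viridis).
The smallest clade enclosing all 3 is the whole tree (their MRCA is the root), so the answer is all 16 tips in alphabetical order.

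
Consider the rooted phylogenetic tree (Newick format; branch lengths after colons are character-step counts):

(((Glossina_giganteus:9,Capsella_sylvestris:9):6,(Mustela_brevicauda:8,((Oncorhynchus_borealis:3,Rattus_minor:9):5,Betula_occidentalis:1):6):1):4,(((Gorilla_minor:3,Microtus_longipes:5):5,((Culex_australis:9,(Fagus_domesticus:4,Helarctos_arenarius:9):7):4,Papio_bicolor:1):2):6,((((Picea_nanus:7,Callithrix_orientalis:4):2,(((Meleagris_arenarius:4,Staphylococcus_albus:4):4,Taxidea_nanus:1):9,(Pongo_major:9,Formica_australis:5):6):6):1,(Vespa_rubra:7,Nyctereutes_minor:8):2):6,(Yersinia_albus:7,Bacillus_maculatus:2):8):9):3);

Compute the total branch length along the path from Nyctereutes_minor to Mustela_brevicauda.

41

The path runs Nyctereutes_minor → … → MRCA → … → Mustela_brevicauda; the MRCA is the root of the tree.
Branch lengths along that path: 8 + 2 + 6 + 9 + 3 + 4 + 1 + 8 = 41.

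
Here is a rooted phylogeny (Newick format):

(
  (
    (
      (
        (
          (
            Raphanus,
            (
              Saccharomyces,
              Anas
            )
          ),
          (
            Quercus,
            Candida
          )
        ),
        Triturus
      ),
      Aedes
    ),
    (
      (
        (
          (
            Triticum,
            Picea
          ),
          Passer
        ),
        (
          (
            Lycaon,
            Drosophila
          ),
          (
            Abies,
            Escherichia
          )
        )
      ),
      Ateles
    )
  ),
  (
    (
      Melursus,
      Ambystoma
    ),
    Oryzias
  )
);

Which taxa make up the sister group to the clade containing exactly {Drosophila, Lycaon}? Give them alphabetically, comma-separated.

The clade containing exactly {Drosophila, Lycaon} attaches to the tree at the node subtending ((Lycaon,Drosophila),(Abies,Escherichia)).
The other lineage descending from that same node — the sister group — is (Abies,Escherichia); its 2 tips in alphabetical order are the answer.

Abies, Escherichia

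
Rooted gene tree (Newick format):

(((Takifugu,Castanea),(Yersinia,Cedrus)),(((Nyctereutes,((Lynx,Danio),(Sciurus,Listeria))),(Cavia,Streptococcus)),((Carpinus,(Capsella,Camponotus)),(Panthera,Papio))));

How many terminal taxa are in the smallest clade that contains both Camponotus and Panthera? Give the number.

The MRCA of Camponotus and Panthera is the node subtending ((Carpinus,(Capsella,Camponotus)),(Panthera,Papio)).
That clade contains 5 terminal taxa: Camponotus, Capsella, Carpinus, Panthera, Papio.

5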